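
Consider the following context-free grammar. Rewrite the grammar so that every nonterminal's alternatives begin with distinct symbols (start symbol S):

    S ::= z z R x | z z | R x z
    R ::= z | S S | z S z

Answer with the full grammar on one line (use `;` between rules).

S ::= R x z | z z S'; R ::= S S | z R'; S' ::= R x | ε; R' ::= ε | S z

S has alternatives sharing prefix 'z z': factor to S → z z S' with S' → R x | ε.
R has alternatives sharing prefix 'z': factor to R → z R' with R' → ε | S z.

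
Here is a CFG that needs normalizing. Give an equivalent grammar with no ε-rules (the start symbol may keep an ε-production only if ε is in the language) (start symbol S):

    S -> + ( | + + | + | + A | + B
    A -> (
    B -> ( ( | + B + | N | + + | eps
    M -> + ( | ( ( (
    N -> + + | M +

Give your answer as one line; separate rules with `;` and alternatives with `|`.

S -> + ( | + + | + | + A | + B; A -> (; B -> ( ( | + B + | + + | N; M -> + ( | ( ( (; N -> + + | M +

Nullable nonterminals: {B}.
ε ∉ L(G), so no ε-production is kept.
For each production, add variants omitting each subset of nullable occurrences: B → + B + gives + B + | + +.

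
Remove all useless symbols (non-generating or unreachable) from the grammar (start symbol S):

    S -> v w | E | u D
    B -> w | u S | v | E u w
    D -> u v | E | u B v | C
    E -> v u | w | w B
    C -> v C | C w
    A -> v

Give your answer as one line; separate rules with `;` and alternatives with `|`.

Generating nonterminals: {A, B, D, E, S}.
Reachable from S after that: {B, D, E, S}.
Removed useless symbols: {A, C} and every production mentioning them.

S -> v w | E | u D; B -> w | u S | v | E u w; D -> u v | E | u B v; E -> v u | w | w B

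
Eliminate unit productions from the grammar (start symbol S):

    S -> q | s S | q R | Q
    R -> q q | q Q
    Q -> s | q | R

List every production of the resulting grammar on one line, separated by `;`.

S -> q q | q Q | q | s S | q R | s; R -> q q | q Q; Q -> q q | q Q | s | q

Unit pairs: Q ⇒* {R}; S ⇒* {Q, R}.
For every A with A ⇒* B via unit rules, add B's non-unit alternatives to A; then delete every rule of the form X → Y.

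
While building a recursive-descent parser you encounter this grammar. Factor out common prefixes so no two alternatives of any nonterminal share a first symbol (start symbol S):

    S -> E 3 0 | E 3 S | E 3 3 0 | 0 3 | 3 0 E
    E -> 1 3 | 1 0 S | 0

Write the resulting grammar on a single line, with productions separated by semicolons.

S -> 0 3 | 3 0 E | E 3 S'; E -> 0 | 1 E'; S' -> 0 | S | 3 0; E' -> 3 | 0 S

S has alternatives sharing prefix 'E 3': factor to S → E 3 S' with S' → 0 | S | 3 0.
E has alternatives sharing prefix '1': factor to E → 1 E' with E' → 3 | 0 S.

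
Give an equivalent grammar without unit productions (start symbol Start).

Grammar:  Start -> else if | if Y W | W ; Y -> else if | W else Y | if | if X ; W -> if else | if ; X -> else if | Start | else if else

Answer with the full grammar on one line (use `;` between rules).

Start -> else if | if Y W | if else | if; Y -> else if | W else Y | if | if X; W -> if else | if; X -> else if | if Y W | else if else | if else | if

Unit pairs: Start ⇒* {W}; X ⇒* {Start, W}.
Replace each nonterminal's rules with the union of the non-unit rules of every nonterminal it unit-derives.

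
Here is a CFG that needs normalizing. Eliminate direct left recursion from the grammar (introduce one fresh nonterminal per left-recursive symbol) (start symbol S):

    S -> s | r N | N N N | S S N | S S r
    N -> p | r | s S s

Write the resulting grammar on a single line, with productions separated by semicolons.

S is directly left-recursive.
For S: α = {S N, S r}, β = {s, r N, N N N}. Rewrite as S → β S' and S' → α S' | ε.

S -> s S' | r N S' | N N N S'; N -> p | r | s S s; S' -> S N S' | S r S' | eps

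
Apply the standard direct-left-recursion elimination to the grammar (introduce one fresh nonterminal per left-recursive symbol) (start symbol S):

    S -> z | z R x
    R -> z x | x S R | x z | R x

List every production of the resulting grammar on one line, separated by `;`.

S -> z | z R x; R -> z x R' | x S R R' | x z R'; R' -> x R' | ε

Directly left-recursive nonterminal: R.
For R: α = {x}, β = {z x, x S R, x z}. Rewrite as R → β R' and R' → α R' | ε.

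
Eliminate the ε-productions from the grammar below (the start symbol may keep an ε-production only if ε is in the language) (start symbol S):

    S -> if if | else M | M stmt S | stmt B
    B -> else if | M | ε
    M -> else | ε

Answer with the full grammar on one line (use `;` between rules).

S -> if if | else M | else | M stmt S | stmt S | stmt B | stmt; B -> else if | M; M -> else

The nullable symbols are {B, M}.
ε ∉ L(G), so no ε-production is kept.
Add the nullable-subset variants: S → else M gives else M | else. S → M stmt S gives M stmt S | stmt S. S → stmt B gives stmt B | stmt.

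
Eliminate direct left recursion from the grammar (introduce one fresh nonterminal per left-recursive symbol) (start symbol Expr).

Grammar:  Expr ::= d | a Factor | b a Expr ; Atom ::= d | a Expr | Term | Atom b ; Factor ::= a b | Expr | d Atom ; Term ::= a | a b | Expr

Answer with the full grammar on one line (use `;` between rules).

Atom is directly left-recursive.
For Atom: α = {b}, β = {d, a Expr, Term}. Rewrite as Atom → β Atom1 and Atom1 → α Atom1 | ε.

Expr ::= d | a Factor | b a Expr; Atom ::= d Atom1 | a Expr Atom1 | Term Atom1; Factor ::= a b | Expr | d Atom; Term ::= a | a b | Expr; Atom1 ::= b Atom1 | eps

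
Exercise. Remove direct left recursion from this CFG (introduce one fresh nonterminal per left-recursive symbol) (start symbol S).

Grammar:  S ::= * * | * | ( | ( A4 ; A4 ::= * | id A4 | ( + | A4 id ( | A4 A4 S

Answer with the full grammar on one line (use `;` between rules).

S ::= * * | * | ( | ( A4; A4 ::= * A4' | id A4 A4' | ( + A4'; A4' ::= id ( A4' | A4 S A4' | ε

Directly left-recursive nonterminal: A4.
For A4: α = {id (, A4 S}, β = {*, id A4, ( +}. Rewrite as A4 → β A4' and A4' → α A4' | ε.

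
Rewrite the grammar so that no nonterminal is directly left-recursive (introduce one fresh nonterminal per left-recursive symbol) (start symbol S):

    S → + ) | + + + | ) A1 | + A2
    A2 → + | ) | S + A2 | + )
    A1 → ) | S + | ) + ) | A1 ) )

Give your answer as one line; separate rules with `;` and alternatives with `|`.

S → + ) | + + + | ) A1 | + A2; A2 → + | ) | S + A2 | + ); A1 → ) A1' | S + A1' | ) + ) A1'; A1' → ) ) A1' | ε

A1 is directly left-recursive.
For A1: α = {) )}, β = {), S +, ) + )}. Rewrite as A1 → β A1' and A1' → α A1' | ε.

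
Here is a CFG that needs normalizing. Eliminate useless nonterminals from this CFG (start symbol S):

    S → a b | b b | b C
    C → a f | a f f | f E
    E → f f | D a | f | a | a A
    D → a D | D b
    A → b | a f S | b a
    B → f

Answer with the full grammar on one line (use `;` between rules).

Generating nonterminals: {A, B, C, E, S}.
Reachable from S after that: {A, C, E, S}.
Removed useless symbols: {B, D} and every production mentioning them.

S → a b | b b | b C; C → a f | a f f | f E; E → f f | f | a | a A; A → b | a f S | b a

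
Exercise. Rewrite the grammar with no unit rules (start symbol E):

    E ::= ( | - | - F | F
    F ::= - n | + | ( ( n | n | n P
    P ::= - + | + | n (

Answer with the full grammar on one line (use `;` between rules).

E ::= ( | - | - F | - n | + | ( ( n | n | n P; F ::= - n | + | ( ( n | n | n P; P ::= - + | + | n (

Unit pairs: E ⇒* {F}.
For each unit pair (A, B), copy every non-unit production of B to A, then drop all unit productions.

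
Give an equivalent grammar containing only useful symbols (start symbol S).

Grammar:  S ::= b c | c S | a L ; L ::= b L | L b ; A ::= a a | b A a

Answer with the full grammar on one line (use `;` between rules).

Generating nonterminals: {A, S}.
Reachable from S after that: {S}.
Removed useless symbols: {A, L} and every production mentioning them.

S ::= b c | c S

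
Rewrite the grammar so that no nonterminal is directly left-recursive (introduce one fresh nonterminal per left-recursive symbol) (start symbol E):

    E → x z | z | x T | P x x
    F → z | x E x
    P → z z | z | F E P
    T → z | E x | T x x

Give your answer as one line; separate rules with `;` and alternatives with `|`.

T is directly left-recursive.
For T: α = {x x}, β = {z, E x}. Rewrite as T → β T' and T' → α T' | ε.

E → x z | z | x T | P x x; F → z | x E x; P → z z | z | F E P; T → z T' | E x T'; T' → x x T' | ε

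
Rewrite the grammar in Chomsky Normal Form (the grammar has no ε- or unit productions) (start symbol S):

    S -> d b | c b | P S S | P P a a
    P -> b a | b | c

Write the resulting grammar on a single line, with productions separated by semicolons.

Introduce a nonterminal for each terminal appearing in a rule of length ≥ 2: X1 → d, X2 → b, X3 → c, X4 → a.
Binarize each right-hand side of length ≥ 3 by chaining fresh nonterminals (Y1, Y2, …): affected rules were S → P S S; S → P P X4 X4.

S -> X1 X2 | X3 X2 | P Y1 | P Y2; P -> X2 X4 | b | c; X1 -> d; X2 -> b; X3 -> c; X4 -> a; Y1 -> S S; Y2 -> P Y3; Y3 -> X4 X4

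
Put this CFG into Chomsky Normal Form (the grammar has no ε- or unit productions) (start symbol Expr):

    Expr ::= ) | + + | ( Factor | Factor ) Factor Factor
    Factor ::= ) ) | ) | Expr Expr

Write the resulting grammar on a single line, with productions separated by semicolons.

Introduce a nonterminal for each terminal appearing in a rule of length ≥ 2: X1 → +, X2 → (, X3 → ).
Binarize each right-hand side of length ≥ 3 by chaining fresh nonterminals (Y1, Y2, …): affected rules were Expr → Factor X3 Factor Factor.

Expr ::= ) | X1 X1 | X2 Factor | Factor Y1; Factor ::= X3 X3 | ) | Expr Expr; X1 ::= +; X2 ::= (; X3 ::= ); Y1 ::= X3 Y2; Y2 ::= Factor Factor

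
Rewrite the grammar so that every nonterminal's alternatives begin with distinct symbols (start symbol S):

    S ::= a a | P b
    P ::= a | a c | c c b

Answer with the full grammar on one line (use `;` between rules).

S ::= a a | P b; P ::= c c b | a P'; P' ::= ε | c

P has alternatives sharing prefix 'a': factor to P → a P' with P' → ε | c.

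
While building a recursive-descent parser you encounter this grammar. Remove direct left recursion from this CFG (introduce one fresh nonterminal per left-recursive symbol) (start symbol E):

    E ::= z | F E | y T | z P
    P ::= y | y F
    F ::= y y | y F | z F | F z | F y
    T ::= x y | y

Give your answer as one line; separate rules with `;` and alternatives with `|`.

E ::= z | F E | y T | z P; P ::= y | y F; F ::= y y F' | y F F' | z F F'; T ::= x y | y; F' ::= z F' | y F' | ε

F is directly left-recursive.
For F: α = {z, y}, β = {y y, y F, z F}. Rewrite as F → β F' and F' → α F' | ε.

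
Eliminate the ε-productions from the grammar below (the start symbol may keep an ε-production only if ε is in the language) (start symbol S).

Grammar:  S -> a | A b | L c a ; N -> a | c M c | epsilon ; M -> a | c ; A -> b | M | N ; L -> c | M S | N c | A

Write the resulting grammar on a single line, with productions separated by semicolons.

S -> a | A b | b | L c a | c a; N -> a | c M c; M -> a | c; A -> b | M | N; L -> c | M S | N c | A

Nullable set = {A, L, N}.
ε ∉ L(G), so no ε-production is kept.
Add the nullable-subset variants: S → A b gives A b | b. S → L c a gives L c a | c a.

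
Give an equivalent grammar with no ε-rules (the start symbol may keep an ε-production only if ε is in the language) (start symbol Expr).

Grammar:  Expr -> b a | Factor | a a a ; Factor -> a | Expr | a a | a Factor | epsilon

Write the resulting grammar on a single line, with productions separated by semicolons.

The nullable symbols are {Expr, Factor}.
ε ∈ L(G) since Expr is nullable, so keep Expr → ε.

Expr -> b a | Factor | a a a | epsilon; Factor -> a | Expr | a a | a Factor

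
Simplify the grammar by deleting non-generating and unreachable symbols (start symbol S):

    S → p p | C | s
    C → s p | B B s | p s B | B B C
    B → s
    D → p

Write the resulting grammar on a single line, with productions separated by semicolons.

Generating nonterminals: {B, C, D, S}.
Reachable from S after that: {B, C, S}.
Removed useless symbols: {D} and every production mentioning them.

S → p p | C | s; C → s p | B B s | p s B | B B C; B → s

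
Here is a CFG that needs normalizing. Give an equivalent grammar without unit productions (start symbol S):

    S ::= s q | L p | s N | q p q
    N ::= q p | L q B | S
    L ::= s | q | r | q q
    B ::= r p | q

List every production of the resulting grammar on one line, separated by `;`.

S ::= s q | L p | s N | q p q; N ::= s q | L p | s N | q p q | q p | L q B; L ::= s | q | r | q q; B ::= r p | q

Unit pairs: N ⇒* {S}.
For every A with A ⇒* B via unit rules, add B's non-unit alternatives to A; then delete every rule of the form X → Y.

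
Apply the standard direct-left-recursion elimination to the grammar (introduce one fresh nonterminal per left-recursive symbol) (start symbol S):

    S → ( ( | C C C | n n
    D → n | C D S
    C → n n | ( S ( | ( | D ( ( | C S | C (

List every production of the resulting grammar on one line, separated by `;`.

S → ( ( | C C C | n n; D → n | C D S; C → n n C' | ( S ( C' | ( C' | D ( ( C'; C' → S C' | ( C' | ε

C is directly left-recursive.
For C: α = {S, (}, β = {n n, ( S (, (, D ( (}. Rewrite as C → β C' and C' → α C' | ε.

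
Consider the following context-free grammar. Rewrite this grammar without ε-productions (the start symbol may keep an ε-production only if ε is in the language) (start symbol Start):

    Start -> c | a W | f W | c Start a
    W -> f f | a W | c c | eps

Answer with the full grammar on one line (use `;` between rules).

Start -> c | a W | a | f W | f | c Start a; W -> f f | a W | a | c c

Nullable set = {W}.
ε ∉ L(G), so no ε-production is kept.
Add the nullable-subset variants: Start → a W gives a W | a. Start → f W gives f W | f. W → a W gives a W | a.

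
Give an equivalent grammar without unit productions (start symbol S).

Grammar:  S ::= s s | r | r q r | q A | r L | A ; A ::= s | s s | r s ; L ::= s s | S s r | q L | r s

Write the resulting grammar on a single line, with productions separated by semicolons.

Unit pairs: S ⇒* {A}.
For every A with A ⇒* B via unit rules, add B's non-unit alternatives to A; then delete every rule of the form X → Y.

S ::= s s | r | r q r | q A | r L | s | r s; A ::= s | s s | r s; L ::= s s | S s r | q L | r s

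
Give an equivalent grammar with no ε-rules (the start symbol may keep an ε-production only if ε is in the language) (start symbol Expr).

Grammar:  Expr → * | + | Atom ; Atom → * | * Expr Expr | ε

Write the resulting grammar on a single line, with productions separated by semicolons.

Expr → * | + | Atom | ε; Atom → * | * Expr Expr | * Expr

Nullable set = {Atom, Expr}.
ε ∈ L(G) since Expr is nullable, so keep Expr → ε.
For each production, add variants omitting each subset of nullable occurrences: Atom → * Expr Expr gives * Expr Expr | * Expr.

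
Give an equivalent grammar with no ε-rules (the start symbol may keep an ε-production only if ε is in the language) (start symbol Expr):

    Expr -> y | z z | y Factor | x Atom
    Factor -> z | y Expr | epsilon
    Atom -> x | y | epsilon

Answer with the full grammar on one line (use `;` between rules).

Expr -> y | z z | y Factor | x Atom | x; Factor -> z | y Expr; Atom -> x | y

The nullable symbols are {Atom, Factor}.
ε ∉ L(G), so no ε-production is kept.
For each production, add variants omitting each subset of nullable occurrences: Expr → x Atom gives x Atom | x.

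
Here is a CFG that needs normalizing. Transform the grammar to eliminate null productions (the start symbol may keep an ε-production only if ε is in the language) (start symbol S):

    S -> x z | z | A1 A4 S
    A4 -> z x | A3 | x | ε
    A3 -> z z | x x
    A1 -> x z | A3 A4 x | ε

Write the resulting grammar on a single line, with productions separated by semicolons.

Nullable nonterminals: {A1, A4}.
ε ∉ L(G), so no ε-production is kept.
Expand every rule over subsets of its nullable positions: S → A1 A4 S gives A1 A4 S | A1 S | A4 S. A1 → A3 A4 x gives A3 A4 x | A3 x.

S -> x z | z | A1 A4 S | A1 S | A4 S; A4 -> z x | A3 | x; A3 -> z z | x x; A1 -> x z | A3 A4 x | A3 x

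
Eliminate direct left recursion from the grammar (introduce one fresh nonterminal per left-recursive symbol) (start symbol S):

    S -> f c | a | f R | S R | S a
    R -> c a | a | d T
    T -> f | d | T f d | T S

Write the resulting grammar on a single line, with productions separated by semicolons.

Left recursion appears on S, T.
For S: α = {R, a}, β = {f c, a, f R}. Rewrite as S → β S' and S' → α S' | ε.
For T: α = {f d, S}, β = {f, d}. Rewrite as T → β T' and T' → α T' | ε.

S -> f c S' | a S' | f R S'; R -> c a | a | d T; T -> f T' | d T'; S' -> R S' | a S' | ε; T' -> f d T' | S T' | ε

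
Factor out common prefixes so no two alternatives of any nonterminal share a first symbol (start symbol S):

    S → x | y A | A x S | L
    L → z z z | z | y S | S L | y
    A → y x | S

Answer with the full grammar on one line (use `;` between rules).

L has alternatives sharing prefix 'z': factor to L → z L' with L' → z z | ε.
L has alternatives sharing prefix 'y': factor to L → y L'' with L'' → S | ε.

S → x | y A | A x S | L; L → S L | z L' | y L''; A → y x | S; L' → z z | epsilon; L'' → S | epsilon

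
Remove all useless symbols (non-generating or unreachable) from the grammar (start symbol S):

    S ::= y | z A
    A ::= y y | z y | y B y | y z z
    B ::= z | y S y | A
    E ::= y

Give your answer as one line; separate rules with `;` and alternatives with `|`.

S ::= y | z A; A ::= y y | z y | y B y | y z z; B ::= z | y S y | A

Generating nonterminals: {A, B, E, S}.
Reachable from S after that: {A, B, S}.
Removed useless symbols: {E} and every production mentioning them.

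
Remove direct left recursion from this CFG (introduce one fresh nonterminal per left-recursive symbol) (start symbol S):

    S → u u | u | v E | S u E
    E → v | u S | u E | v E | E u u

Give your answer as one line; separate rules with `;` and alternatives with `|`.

S → u u S' | u S' | v E S'; E → v E' | u S E' | u E E' | v E E'; S' → u E S' | ε; E' → u u E' | ε

Left recursion appears on S, E.
For S: α = {u E}, β = {u u, u, v E}. Rewrite as S → β S' and S' → α S' | ε.
For E: α = {u u}, β = {v, u S, u E, v E}. Rewrite as E → β E' and E' → α E' | ε.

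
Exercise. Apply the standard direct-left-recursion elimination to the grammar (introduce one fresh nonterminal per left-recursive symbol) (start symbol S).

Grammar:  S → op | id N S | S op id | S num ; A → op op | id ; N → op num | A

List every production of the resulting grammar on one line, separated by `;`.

S → op S' | id N S S'; A → op op | id; N → op num | A; S' → op id S' | num S' | ε

Directly left-recursive nonterminal: S.
For S: α = {op id, num}, β = {op, id N S}. Rewrite as S → β S' and S' → α S' | ε.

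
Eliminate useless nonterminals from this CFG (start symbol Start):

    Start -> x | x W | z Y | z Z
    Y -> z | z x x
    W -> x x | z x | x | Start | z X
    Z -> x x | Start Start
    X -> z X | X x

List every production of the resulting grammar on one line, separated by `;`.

Generating nonterminals: {Start, W, Y, Z}.
Reachable from Start after that: {Start, W, Y, Z}.
Removed useless symbols: {X} and every production mentioning them.

Start -> x | x W | z Y | z Z; Y -> z | z x x; W -> x x | z x | x | Start; Z -> x x | Start Start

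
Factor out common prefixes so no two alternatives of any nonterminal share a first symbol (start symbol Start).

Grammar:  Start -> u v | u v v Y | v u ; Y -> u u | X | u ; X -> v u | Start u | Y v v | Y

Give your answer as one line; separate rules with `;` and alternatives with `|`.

Start -> v u | u v Start1; Y -> X | u Y1; X -> v u | Start u | Y X1; Start1 -> ε | v Y; Y1 -> u | ε; X1 -> v v | ε

Start has alternatives sharing prefix 'u v': factor to Start → u v Start1 with Start1 → ε | v Y.
Y has alternatives sharing prefix 'u': factor to Y → u Y1 with Y1 → u | ε.
X has alternatives sharing prefix 'Y': factor to X → Y X1 with X1 → v v | ε.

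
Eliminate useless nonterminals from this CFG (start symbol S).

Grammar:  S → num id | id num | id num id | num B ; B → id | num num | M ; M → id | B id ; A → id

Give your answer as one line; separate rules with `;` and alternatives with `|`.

S → num id | id num | id num id | num B; B → id | num num | M; M → id | B id

Generating nonterminals: {A, B, M, S}.
Reachable from S after that: {B, M, S}.
Removed useless symbols: {A} and every production mentioning them.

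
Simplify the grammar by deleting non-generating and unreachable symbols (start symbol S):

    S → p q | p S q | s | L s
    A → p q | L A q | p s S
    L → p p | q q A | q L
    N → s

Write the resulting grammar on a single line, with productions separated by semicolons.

S → p q | p S q | s | L s; A → p q | L A q | p s S; L → p p | q q A | q L

Generating nonterminals: {A, L, N, S}.
Reachable from S after that: {A, L, S}.
Removed useless symbols: {N} and every production mentioning them.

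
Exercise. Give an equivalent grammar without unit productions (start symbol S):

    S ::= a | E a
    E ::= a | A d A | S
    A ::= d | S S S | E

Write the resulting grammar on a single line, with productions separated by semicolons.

Unit pairs: A ⇒* {E, S}; E ⇒* {S}.
For each unit pair (A, B), copy every non-unit production of B to A, then drop all unit productions.

S ::= a | E a; E ::= a | A d A | E a; A ::= a | A d A | E a | d | S S S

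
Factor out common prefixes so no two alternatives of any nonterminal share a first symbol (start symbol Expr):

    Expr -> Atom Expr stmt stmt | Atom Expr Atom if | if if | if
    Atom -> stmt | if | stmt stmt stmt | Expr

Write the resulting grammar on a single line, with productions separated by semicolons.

Expr has alternatives sharing prefix 'Atom Expr': factor to Expr → Atom Expr Expr1 with Expr1 → stmt stmt | Atom if.
Expr has alternatives sharing prefix 'if': factor to Expr → if Expr2 with Expr2 → if | ε.
Atom has alternatives sharing prefix 'stmt': factor to Atom → stmt Atom1 with Atom1 → ε | stmt stmt.

Expr -> Atom Expr Expr1 | if Expr2; Atom -> if | Expr | stmt Atom1; Expr1 -> stmt stmt | Atom if; Expr2 -> if | ε; Atom1 -> ε | stmt stmt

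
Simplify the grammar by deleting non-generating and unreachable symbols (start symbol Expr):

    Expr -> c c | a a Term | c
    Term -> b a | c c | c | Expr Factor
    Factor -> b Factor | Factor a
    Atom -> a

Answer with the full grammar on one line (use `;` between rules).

Generating nonterminals: {Atom, Expr, Term}.
Reachable from Expr after that: {Expr, Term}.
Removed useless symbols: {Atom, Factor} and every production mentioning them.

Expr -> c c | a a Term | c; Term -> b a | c c | c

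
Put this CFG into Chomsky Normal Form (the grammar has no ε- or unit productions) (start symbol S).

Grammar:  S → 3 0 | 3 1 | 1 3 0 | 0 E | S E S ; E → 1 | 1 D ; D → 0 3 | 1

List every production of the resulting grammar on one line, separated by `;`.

S → X1 X2 | X1 X3 | X3 Y1 | X2 E | S Y2; E → 1 | X3 D; D → X2 X1 | 1; X1 → 3; X2 → 0; X3 → 1; Y1 → X1 X2; Y2 → E S

Introduce a nonterminal for each terminal appearing in a rule of length ≥ 2: X1 → 3, X2 → 0, X3 → 1.
Binarize each right-hand side of length ≥ 3 by chaining fresh nonterminals (Y1, Y2, …): affected rules were S → X3 X1 X2; S → S E S.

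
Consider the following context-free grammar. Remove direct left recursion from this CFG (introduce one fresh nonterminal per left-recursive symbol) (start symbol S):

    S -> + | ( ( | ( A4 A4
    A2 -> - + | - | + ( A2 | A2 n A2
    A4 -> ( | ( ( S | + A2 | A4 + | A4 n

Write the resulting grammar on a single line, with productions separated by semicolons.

Directly left-recursive nonterminals: A2, A4.
For A2: α = {n A2}, β = {- +, -, + ( A2}. Rewrite as A2 → β A2' and A2' → α A2' | ε.
For A4: α = {+, n}, β = {(, ( ( S, + A2}. Rewrite as A4 → β A4' and A4' → α A4' | ε.

S -> + | ( ( | ( A4 A4; A2 -> - + A2' | - A2' | + ( A2 A2'; A4 -> ( A4' | ( ( S A4' | + A2 A4'; A2' -> n A2 A2' | ε; A4' -> + A4' | n A4' | ε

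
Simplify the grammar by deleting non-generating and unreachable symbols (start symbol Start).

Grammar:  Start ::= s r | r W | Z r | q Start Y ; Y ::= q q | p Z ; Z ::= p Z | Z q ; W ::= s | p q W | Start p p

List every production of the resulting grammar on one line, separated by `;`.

Start ::= s r | r W | q Start Y; Y ::= q q; W ::= s | p q W | Start p p

Generating nonterminals: {Start, W, Y}.
Reachable from Start after that: {Start, W, Y}.
Removed useless symbols: {Z} and every production mentioning them.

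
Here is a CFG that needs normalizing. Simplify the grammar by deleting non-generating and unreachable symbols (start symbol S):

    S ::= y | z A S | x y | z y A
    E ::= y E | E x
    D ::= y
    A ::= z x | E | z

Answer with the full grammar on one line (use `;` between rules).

S ::= y | z A S | x y | z y A; A ::= z x | z

Generating nonterminals: {A, D, S}.
Reachable from S after that: {A, S}.
Removed useless symbols: {D, E} and every production mentioning them.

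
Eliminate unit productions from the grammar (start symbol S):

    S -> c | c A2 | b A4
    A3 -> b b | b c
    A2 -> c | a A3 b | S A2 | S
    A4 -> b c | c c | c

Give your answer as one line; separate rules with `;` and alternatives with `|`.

S -> c | c A2 | b A4; A3 -> b b | b c; A2 -> c | a A3 b | S A2 | c A2 | b A4; A4 -> b c | c c | c

Unit pairs: A2 ⇒* {S}.
For every A with A ⇒* B via unit rules, add B's non-unit alternatives to A; then delete every rule of the form X → Y.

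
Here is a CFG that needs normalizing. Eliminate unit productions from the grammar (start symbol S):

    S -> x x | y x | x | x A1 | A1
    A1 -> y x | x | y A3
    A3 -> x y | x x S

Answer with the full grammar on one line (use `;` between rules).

S -> y x | x | y A3 | x x | x A1; A1 -> y x | x | y A3; A3 -> x y | x x S

Unit pairs: S ⇒* {A1}.
Replace each nonterminal's rules with the union of the non-unit rules of every nonterminal it unit-derives.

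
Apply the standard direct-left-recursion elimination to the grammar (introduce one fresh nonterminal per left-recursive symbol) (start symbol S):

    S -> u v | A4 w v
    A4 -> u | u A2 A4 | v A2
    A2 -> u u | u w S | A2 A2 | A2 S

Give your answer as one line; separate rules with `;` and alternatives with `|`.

S -> u v | A4 w v; A4 -> u | u A2 A4 | v A2; A2 -> u u A2' | u w S A2'; A2' -> A2 A2' | S A2' | eps

A2 is directly left-recursive.
For A2: α = {A2, S}, β = {u u, u w S}. Rewrite as A2 → β A2' and A2' → α A2' | ε.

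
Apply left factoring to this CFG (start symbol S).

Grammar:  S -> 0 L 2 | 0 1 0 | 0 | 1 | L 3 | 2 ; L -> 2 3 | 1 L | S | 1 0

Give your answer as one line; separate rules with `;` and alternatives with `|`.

S -> 1 | L 3 | 2 | 0 S'; L -> 2 3 | S | 1 L'; S' -> L 2 | 1 0 | ε; L' -> L | 0

S has alternatives sharing prefix '0': factor to S → 0 S' with S' → L 2 | 1 0 | ε.
L has alternatives sharing prefix '1': factor to L → 1 L' with L' → L | 0.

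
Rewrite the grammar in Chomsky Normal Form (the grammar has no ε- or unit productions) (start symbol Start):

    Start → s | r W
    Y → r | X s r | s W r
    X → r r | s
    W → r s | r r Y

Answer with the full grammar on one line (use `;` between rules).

Introduce a nonterminal for each terminal appearing in a rule of length ≥ 2: X1 → r, X2 → s.
Binarize each right-hand side of length ≥ 3 by chaining fresh nonterminals (Y1, Y2, …): affected rules were Y → X X2 X1; Y → X2 W X1; W → X1 X1 Y.

Start → s | X1 W; Y → r | X Y1 | X2 Y2; X → X1 X1 | s; W → X1 X2 | X1 Y3; X1 → r; X2 → s; Y1 → X2 X1; Y2 → W X1; Y3 → X1 Y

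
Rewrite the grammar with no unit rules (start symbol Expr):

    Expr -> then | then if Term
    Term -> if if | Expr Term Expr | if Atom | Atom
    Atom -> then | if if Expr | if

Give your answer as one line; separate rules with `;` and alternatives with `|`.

Unit pairs: Term ⇒* {Atom}.
Replace each nonterminal's rules with the union of the non-unit rules of every nonterminal it unit-derives.

Expr -> then | then if Term; Term -> if if | Expr Term Expr | if Atom | then | if if Expr | if; Atom -> then | if if Expr | if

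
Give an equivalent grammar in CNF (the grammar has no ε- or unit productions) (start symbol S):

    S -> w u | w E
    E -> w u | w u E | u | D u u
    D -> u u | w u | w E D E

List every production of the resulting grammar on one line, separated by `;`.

Introduce a nonterminal for each terminal appearing in a rule of length ≥ 2: X1 → w, X2 → u.
Binarize each right-hand side of length ≥ 3 by chaining fresh nonterminals (Y1, Y2, …): affected rules were E → X1 X2 E; E → D X2 X2; D → X1 E D E.

S -> X1 X2 | X1 E; E -> X1 X2 | X1 Y1 | u | D Y2; D -> X2 X2 | X1 X2 | X1 Y3; X1 -> w; X2 -> u; Y1 -> X2 E; Y2 -> X2 X2; Y3 -> E Y4; Y4 -> D E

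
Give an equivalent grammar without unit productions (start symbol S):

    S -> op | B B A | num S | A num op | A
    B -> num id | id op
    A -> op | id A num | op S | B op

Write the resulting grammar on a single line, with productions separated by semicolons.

S -> op | B B A | num S | A num op | id A num | op S | B op; B -> num id | id op; A -> op | id A num | op S | B op

Unit pairs: S ⇒* {A}.
Replace each nonterminal's rules with the union of the non-unit rules of every nonterminal it unit-derives.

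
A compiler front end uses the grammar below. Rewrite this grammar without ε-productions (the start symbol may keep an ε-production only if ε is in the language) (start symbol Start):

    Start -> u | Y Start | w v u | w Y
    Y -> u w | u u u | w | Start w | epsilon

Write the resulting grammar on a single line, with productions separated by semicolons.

Start -> u | Y Start | w v u | w Y | w; Y -> u w | u u u | w | Start w

Nullable nonterminals: {Y}.
ε ∉ L(G), so no ε-production is kept.
Expand every rule over subsets of its nullable positions: Start → w Y gives w Y | w.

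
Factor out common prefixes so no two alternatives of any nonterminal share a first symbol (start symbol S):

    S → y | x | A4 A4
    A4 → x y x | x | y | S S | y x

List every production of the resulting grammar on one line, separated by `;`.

A4 has alternatives sharing prefix 'x': factor to A4 → x A4' with A4' → y x | ε.
A4 has alternatives sharing prefix 'y': factor to A4 → y A4'' with A4'' → ε | x.

S → y | x | A4 A4; A4 → S S | x A4' | y A4''; A4' → y x | ε; A4'' → ε | x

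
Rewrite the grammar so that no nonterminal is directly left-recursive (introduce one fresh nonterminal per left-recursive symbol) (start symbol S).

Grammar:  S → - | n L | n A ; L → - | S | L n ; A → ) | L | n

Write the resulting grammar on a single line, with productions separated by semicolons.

Directly left-recursive nonterminal: L.
For L: α = {n}, β = {-, S}. Rewrite as L → β L' and L' → α L' | ε.

S → - | n L | n A; L → - L' | S L'; A → ) | L | n; L' → n L' | ε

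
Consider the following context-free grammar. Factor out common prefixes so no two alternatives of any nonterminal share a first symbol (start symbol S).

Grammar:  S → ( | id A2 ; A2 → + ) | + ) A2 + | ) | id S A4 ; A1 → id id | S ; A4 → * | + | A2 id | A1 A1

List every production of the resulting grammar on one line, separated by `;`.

S → ( | id A2; A2 → ) | id S A4 | + ) A2'; A1 → id id | S; A4 → * | + | A2 id | A1 A1; A2' → ε | A2 +

A2 has alternatives sharing prefix '+ )': factor to A2 → + ) A2' with A2' → ε | A2 +.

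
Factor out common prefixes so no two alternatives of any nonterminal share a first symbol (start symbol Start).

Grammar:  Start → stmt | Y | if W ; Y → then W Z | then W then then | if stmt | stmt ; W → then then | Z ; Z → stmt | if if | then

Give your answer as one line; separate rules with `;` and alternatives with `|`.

Y has alternatives sharing prefix 'then W': factor to Y → then W Y1 with Y1 → Z | then then.

Start → stmt | Y | if W; Y → if stmt | stmt | then W Y1; W → then then | Z; Z → stmt | if if | then; Y1 → Z | then then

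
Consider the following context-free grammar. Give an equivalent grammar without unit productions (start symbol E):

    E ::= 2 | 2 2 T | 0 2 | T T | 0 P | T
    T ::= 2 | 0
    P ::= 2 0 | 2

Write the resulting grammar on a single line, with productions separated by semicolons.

E ::= 2 | 2 2 T | 0 2 | T T | 0 P | 0; T ::= 2 | 0; P ::= 2 0 | 2

Unit pairs: E ⇒* {T}.
For each unit pair (A, B), copy every non-unit production of B to A, then drop all unit productions.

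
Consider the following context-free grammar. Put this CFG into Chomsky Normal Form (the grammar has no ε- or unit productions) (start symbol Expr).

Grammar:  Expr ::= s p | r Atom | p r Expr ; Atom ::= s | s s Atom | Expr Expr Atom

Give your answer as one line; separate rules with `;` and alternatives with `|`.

Expr ::= X1 X2 | X3 Atom | X2 Y1; Atom ::= s | X1 Y2 | Expr Y3; X1 ::= s; X2 ::= p; X3 ::= r; Y1 ::= X3 Expr; Y2 ::= X1 Atom; Y3 ::= Expr Atom

Introduce a nonterminal for each terminal appearing in a rule of length ≥ 2: X1 → s, X2 → p, X3 → r.
Binarize each right-hand side of length ≥ 3 by chaining fresh nonterminals (Y1, Y2, …): affected rules were Expr → X2 X3 Expr; Atom → X1 X1 Atom; Atom → Expr Expr Atom.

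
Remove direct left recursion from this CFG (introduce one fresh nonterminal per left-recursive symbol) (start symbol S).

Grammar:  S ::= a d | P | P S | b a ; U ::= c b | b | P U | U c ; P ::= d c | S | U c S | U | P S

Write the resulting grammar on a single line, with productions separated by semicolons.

Left recursion appears on U, P.
For U: α = {c}, β = {c b, b, P U}. Rewrite as U → β U' and U' → α U' | ε.
For P: α = {S}, β = {d c, S, U c S, U}. Rewrite as P → β P' and P' → α P' | ε.

S ::= a d | P | P S | b a; U ::= c b U' | b U' | P U U'; P ::= d c P' | S P' | U c S P' | U P'; U' ::= c U' | ε; P' ::= S P' | ε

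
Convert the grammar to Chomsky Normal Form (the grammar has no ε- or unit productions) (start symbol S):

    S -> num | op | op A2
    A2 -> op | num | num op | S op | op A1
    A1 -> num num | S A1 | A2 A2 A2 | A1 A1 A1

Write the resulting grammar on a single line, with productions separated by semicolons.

S -> num | op | X1 A2; A2 -> op | num | X2 X1 | S X1 | X1 A1; A1 -> X2 X2 | S A1 | A2 Y1 | A1 Y2; X1 -> op; X2 -> num; Y1 -> A2 A2; Y2 -> A1 A1

Introduce a nonterminal for each terminal appearing in a rule of length ≥ 2: X1 → op, X2 → num.
Binarize each right-hand side of length ≥ 3 by chaining fresh nonterminals (Y1, Y2, …): affected rules were A1 → A2 A2 A2; A1 → A1 A1 A1.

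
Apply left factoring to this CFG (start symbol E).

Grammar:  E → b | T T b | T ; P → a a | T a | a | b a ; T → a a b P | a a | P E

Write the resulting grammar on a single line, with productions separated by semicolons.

E has alternatives sharing prefix 'T': factor to E → T E' with E' → T b | ε.
P has alternatives sharing prefix 'a': factor to P → a P' with P' → a | ε.
T has alternatives sharing prefix 'a a': factor to T → a a T' with T' → b P | ε.

E → b | T E'; P → T a | b a | a P'; T → P E | a a T'; E' → T b | eps; P' → a | eps; T' → b P | eps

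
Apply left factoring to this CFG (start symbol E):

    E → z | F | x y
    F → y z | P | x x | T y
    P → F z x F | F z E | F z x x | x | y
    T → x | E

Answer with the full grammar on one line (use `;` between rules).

P has alternatives sharing prefix 'F z': factor to P → F z P' with P' → x F | E | x x.
P' has alternatives sharing prefix 'x': factor to P' → x P'' with P'' → F | x.

E → z | F | x y; F → y z | P | x x | T y; P → x | y | F z P'; T → x | E; P' → E | x P''; P'' → F | x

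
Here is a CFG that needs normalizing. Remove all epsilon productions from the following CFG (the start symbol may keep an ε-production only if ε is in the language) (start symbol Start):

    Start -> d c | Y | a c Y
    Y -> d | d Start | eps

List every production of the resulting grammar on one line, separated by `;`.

Nullable set = {Start, Y}.
ε ∈ L(G) since Start is nullable, so keep Start → ε.
For each production, add variants omitting each subset of nullable occurrences: Start → a c Y gives a c Y | a c.

Start -> d c | Y | a c Y | a c | ε; Y -> d | d Start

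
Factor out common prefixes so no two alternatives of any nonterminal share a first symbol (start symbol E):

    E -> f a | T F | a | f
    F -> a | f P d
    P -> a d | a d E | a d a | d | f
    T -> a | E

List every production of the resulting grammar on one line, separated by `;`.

E has alternatives sharing prefix 'f': factor to E → f E' with E' → a | ε.
P has alternatives sharing prefix 'a d': factor to P → a d P' with P' → ε | E | a.

E -> T F | a | f E'; F -> a | f P d; P -> d | f | a d P'; T -> a | E; E' -> a | ε; P' -> ε | E | a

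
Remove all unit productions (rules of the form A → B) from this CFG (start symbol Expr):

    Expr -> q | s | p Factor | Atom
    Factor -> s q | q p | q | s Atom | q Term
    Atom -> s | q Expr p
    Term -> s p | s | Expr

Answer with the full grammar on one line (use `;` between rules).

Unit pairs: Expr ⇒* {Atom}; Term ⇒* {Atom, Expr}.
Replace each nonterminal's rules with the union of the non-unit rules of every nonterminal it unit-derives.

Expr -> s | q Expr p | q | p Factor; Factor -> s q | q p | q | s Atom | q Term; Atom -> s | q Expr p; Term -> s p | s | q Expr p | q | p Factor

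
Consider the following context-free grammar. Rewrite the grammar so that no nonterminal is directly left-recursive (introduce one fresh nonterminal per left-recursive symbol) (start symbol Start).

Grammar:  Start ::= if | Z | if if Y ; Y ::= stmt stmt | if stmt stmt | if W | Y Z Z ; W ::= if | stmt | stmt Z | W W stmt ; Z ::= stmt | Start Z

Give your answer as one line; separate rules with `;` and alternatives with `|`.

Directly left-recursive nonterminals: Y, W.
For Y: α = {Z Z}, β = {stmt stmt, if stmt stmt, if W}. Rewrite as Y → β Y1 and Y1 → α Y1 | ε.
For W: α = {W stmt}, β = {if, stmt, stmt Z}. Rewrite as W → β W1 and W1 → α W1 | ε.

Start ::= if | Z | if if Y; Y ::= stmt stmt Y1 | if stmt stmt Y1 | if W Y1; W ::= if W1 | stmt W1 | stmt Z W1; Z ::= stmt | Start Z; Y1 ::= Z Z Y1 | ε; W1 ::= W stmt W1 | ε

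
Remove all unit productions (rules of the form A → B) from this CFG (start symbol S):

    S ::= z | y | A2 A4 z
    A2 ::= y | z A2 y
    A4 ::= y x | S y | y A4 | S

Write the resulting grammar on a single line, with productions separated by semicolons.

Unit pairs: A4 ⇒* {S}.
For every A with A ⇒* B via unit rules, add B's non-unit alternatives to A; then delete every rule of the form X → Y.

S ::= z | y | A2 A4 z; A2 ::= y | z A2 y; A4 ::= y x | S y | y A4 | z | y | A2 A4 z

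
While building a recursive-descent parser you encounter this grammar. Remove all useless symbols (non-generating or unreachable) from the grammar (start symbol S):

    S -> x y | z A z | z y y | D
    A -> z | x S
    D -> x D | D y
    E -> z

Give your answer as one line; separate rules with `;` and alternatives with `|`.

S -> x y | z A z | z y y; A -> z | x S

Generating nonterminals: {A, E, S}.
Reachable from S after that: {A, S}.
Removed useless symbols: {D, E} and every production mentioning them.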